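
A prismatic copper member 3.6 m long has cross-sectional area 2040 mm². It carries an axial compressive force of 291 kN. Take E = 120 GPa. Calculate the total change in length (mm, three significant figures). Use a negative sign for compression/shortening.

δ_mech = NL/(AE) = -291000·3600/(2040·120000) = -4.279 mm.

-4.28 mm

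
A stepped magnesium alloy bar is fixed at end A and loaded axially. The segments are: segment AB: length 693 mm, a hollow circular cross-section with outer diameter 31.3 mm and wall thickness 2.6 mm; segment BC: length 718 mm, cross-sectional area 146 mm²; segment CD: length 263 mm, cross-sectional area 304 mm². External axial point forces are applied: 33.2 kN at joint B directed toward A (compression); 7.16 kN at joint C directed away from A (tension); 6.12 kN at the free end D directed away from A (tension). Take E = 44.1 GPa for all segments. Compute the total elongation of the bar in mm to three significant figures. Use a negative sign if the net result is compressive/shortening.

Internal axial forces (sectioning from the free end, tension +): N_CD = 6.12 kN, N_BC = 13.28 kN, N_AB = -19.92 kN.
A_AB = 234.4 mm².
δ_AB = -19920·693/(234.4·44100) = -1.335 mm
δ_BC = 13280·718/(146·44100) = 1.481 mm
δ_CD = 6120·263/(304·44100) = 0.1201 mm
δ = Σδ_i = 0.2657 mm.

0.266 mm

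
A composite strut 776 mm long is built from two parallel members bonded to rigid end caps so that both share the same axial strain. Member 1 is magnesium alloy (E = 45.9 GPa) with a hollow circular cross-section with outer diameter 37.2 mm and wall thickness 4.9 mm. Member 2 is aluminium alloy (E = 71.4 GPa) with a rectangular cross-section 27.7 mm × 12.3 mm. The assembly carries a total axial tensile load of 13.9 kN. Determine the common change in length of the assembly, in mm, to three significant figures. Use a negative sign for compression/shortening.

A_1 = 497.2 mm².
A_2 = 340.7 mm².
Equal strain + equilibrium ⇒ each member carries load in proportion to AE: A₁E₁ = 22820000 N, A₂E₂ = 24330000 N, ΣAE = 47150000 N.
δ = PL/ΣAE = 13900·776/47150000 = 0.2288 mm.

0.229 mm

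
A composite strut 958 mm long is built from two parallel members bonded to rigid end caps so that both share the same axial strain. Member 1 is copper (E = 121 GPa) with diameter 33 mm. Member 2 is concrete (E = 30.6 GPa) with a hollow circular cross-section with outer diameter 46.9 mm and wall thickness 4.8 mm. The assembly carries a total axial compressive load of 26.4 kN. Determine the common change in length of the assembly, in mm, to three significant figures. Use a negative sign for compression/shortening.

-0.206 mm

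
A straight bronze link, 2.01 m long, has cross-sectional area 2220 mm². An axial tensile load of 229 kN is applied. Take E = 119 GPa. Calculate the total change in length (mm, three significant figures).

1.74 mm

δ_mech = NL/(AE) = 229000·2010/(2220·119000) = 1.742 mm.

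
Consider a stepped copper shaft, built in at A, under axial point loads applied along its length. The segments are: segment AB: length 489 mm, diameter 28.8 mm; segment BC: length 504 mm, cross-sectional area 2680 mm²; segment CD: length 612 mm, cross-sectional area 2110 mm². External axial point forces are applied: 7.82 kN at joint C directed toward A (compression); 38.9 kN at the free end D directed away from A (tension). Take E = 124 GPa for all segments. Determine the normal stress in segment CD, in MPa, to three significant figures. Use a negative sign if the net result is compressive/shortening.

Internal axial forces (sectioning from the free end, tension +): N_CD = 38.9 kN, N_BC = 31.08 kN, N_AB = 31.08 kN.
σ_CD = N_CD/A_CD = 38900/2110 = 18.44 MPa.

18.4 MPa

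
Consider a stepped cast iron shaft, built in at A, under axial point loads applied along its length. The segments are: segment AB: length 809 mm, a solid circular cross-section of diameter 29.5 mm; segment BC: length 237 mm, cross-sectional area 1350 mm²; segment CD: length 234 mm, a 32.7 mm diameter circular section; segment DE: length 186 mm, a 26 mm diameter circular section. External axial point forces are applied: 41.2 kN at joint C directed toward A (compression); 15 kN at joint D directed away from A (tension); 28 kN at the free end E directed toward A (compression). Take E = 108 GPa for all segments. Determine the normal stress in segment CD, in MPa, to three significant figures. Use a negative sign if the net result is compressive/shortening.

-15.5 MPa

Internal axial forces (sectioning from the free end, tension +): N_DE = -28 kN, N_CD = -13 kN, N_BC = -54.2 kN, N_AB = -54.2 kN.
A_CD = 839.8 mm².
σ_CD = N_CD/A_CD = -13000/839.8 = -15.48 MPa.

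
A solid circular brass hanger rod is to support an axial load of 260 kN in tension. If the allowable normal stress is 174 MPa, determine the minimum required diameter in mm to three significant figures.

Required area A ≥ P/σ_allow = 260000/174 = 1494 mm².
For a solid circular section, d ≥ √(4A/π) = 43.62 mm.

43.6 mm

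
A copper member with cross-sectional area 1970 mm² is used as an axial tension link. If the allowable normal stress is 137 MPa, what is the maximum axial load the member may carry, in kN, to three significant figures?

270 kN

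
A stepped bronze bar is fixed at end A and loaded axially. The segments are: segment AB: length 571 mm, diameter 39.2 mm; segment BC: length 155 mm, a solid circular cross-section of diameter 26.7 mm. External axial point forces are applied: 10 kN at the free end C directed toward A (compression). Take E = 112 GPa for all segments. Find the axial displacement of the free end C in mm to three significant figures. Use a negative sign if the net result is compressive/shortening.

-0.0670 mm

Internal axial forces (sectioning from the free end, tension +): N_BC = -10 kN, N_AB = -10 kN.
A_AB = 1207 mm².
A_BC = 559.9 mm².
δ_AB = -10000·571/(1207·112000) = -0.04224 mm
δ_BC = -10000·155/(559.9·112000) = -0.02472 mm
δ = Σδ_i = -0.06696 mm.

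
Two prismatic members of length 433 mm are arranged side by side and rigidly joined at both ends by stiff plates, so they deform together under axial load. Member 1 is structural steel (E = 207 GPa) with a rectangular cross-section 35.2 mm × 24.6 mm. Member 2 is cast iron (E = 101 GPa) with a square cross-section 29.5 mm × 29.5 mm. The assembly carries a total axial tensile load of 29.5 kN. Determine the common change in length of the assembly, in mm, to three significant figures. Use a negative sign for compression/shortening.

A_1 = 865.9 mm².
A_2 = 870.2 mm².
Equal strain + equilibrium ⇒ each member carries load in proportion to AE: A₁E₁ = 179200000 N, A₂E₂ = 87900000 N, ΣAE = 267100000 N.
δ = PL/ΣAE = 29500·433/267100000 = 0.04782 mm.

0.0478 mm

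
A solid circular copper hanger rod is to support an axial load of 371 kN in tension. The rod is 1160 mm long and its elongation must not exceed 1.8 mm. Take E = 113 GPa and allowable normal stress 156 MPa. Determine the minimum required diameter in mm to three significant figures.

Required area A ≥ P/σ_allow = 371000/156 = 2378 mm².
For a solid circular section, d ≥ √(4A/π) = 55.03 mm.
Elongation limit: A ≥ PL/(Eδ_allow) = 371000·1160/(113000·1.8) = 2116 mm² ⇒ d ≥ 51.9 mm.
The stress limit governs.

55.0 mm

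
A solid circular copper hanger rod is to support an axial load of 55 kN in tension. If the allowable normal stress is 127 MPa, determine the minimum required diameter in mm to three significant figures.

Required area A ≥ P/σ_allow = 55000/127 = 433.1 mm².
For a solid circular section, d ≥ √(4A/π) = 23.48 mm.

23.5 mm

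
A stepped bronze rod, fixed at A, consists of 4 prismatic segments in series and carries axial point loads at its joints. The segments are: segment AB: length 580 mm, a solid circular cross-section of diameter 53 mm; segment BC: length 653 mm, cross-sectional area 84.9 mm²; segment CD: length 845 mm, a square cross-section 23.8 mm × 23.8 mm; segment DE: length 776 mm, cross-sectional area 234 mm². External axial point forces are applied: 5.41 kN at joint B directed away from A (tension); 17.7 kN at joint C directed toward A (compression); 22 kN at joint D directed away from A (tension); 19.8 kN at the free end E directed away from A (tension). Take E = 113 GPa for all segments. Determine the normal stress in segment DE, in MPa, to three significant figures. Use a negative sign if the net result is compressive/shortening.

84.6 MPa

Internal axial forces (sectioning from the free end, tension +): N_DE = 19.8 kN, N_CD = 41.8 kN, N_BC = 24.1 kN, N_AB = 29.51 kN.
σ_DE = N_DE/A_DE = 19800/234 = 84.62 MPa.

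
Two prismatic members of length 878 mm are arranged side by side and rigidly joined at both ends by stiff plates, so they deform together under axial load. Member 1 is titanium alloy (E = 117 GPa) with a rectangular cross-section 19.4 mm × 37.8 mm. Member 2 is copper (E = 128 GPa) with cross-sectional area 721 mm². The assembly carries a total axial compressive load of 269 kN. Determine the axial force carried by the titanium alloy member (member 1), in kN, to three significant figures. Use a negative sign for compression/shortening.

-130 kN

A_1 = 733.3 mm².
Equal strain + equilibrium ⇒ each member carries load in proportion to AE: A₁E₁ = 85800000 N, A₂E₂ = 92290000 N, ΣAE = 178100000 N.
F₁ = P·A₁E₁/ΣAE = -269000·85800000/178100000 = -129600 N.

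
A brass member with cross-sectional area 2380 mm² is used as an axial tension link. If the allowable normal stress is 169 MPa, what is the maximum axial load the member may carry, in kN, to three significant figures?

402 kN

P_max = σ_allow · A = 169 · 2380 = 402200 N = 402.2 kN.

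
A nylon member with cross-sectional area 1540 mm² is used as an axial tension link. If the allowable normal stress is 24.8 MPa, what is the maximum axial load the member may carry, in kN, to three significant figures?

38.2 kN

P_max = σ_allow · A = 24.8 · 1540 = 38190 N = 38.19 kN.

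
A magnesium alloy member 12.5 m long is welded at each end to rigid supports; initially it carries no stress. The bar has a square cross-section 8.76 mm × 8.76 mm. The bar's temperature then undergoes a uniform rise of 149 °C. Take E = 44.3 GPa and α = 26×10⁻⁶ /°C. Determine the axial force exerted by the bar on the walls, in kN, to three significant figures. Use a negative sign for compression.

-13.2 kN

Free thermal expansion αLΔT = 26e-6 · 12500 · 149 = 48.42 mm.
The walls impose strain ε = −(48.42)/12500 = -3.8740e-03; σ = Eε = 44300 · -3.8740e-03 = -171.6 MPa.
Wall reaction R = σ·A = -171.6·76.74 = -13170 N = -13.17 kN.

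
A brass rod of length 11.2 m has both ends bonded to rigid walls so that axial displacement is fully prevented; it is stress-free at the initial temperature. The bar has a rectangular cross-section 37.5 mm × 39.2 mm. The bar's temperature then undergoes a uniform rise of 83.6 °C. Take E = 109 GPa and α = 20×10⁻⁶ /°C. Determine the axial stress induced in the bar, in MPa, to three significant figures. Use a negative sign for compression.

Free thermal expansion αLΔT = 20e-6 · 11200 · 83.6 = 18.73 mm.
The walls impose strain ε = −(18.73)/11200 = -1.6720e-03; σ = Eε = 109000 · -1.6720e-03 = -182.2 MPa.

-182 MPa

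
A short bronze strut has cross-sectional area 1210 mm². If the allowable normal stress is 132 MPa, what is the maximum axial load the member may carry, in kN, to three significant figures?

160 kN

P_max = σ_allow · A = 132 · 1210 = 159700 N = 159.7 kN.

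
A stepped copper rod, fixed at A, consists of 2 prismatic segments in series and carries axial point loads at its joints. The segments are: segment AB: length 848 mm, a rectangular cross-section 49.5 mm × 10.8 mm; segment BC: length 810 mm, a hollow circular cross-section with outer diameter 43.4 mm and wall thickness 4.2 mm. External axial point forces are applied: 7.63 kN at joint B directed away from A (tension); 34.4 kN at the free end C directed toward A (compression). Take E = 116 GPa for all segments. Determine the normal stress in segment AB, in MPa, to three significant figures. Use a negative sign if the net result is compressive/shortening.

Internal axial forces (sectioning from the free end, tension +): N_BC = -34.4 kN, N_AB = -26.77 kN.
A_AB = 534.6 mm².
σ_AB = N_AB/A_AB = -26770/534.6 = -50.07 MPa.

-50.1 MPa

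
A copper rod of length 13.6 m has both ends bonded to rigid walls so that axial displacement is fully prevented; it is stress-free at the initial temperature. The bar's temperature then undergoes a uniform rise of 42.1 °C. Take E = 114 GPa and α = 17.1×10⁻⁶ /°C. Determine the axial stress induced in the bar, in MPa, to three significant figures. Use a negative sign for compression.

Free thermal expansion αLΔT = 17.1e-6 · 13600 · 42.1 = 9.791 mm.
The walls impose strain ε = −(9.791)/13600 = -7.1991e-04; σ = Eε = 114000 · -7.1991e-04 = -82.07 MPa.

-82.1 MPa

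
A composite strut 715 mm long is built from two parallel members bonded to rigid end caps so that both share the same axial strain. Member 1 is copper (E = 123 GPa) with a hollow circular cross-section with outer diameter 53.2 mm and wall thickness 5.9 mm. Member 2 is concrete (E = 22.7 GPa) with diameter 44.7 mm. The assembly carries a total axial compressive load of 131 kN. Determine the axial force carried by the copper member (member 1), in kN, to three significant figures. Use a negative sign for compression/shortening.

-98.5 kN

A_1 = 876.7 mm².
A_2 = 1569 mm².
Equal strain + equilibrium ⇒ each member carries load in proportion to AE: A₁E₁ = 107800000 N, A₂E₂ = 35620000 N, ΣAE = 143500000 N.
F₁ = P·A₁E₁/ΣAE = -131000·107800000/143500000 = -98470 N.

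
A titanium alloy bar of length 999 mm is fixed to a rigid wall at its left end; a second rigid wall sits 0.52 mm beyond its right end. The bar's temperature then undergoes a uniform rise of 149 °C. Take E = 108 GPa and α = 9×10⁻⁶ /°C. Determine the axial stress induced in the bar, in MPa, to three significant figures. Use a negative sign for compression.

-88.6 MPa

Free thermal expansion αLΔT = 9e-6 · 999 · 149 = 1.34 mm.
The walls engage after the gap closes; constrained expansion = 1.34 − 0.52 = 0.8197 mm.
The walls impose strain ε = −(0.8197)/999 = -8.2048e-04; σ = Eε = 108000 · -8.2048e-04 = -88.61 MPa.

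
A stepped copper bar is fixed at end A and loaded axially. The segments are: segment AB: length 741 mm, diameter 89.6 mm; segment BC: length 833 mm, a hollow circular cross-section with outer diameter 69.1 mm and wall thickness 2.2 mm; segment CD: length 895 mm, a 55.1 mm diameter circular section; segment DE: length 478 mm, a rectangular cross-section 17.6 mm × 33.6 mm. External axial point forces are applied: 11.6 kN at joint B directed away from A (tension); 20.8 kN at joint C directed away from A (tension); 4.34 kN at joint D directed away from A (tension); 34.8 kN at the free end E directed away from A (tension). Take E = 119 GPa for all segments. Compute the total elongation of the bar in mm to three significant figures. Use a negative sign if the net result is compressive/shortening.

1.34 mm

Internal axial forces (sectioning from the free end, tension +): N_DE = 34.8 kN, N_CD = 39.14 kN, N_BC = 59.94 kN, N_AB = 71.54 kN.
A_AB = 6305 mm².
A_BC = 462.4 mm².
A_CD = 2384 mm².
A_DE = 591.4 mm².
δ_AB = 71540·741/(6305·119000) = 0.07065 mm
δ_BC = 59940·833/(462.4·119000) = 0.9074 mm
δ_CD = 39140·895/(2384·119000) = 0.1235 mm
δ_DE = 34800·478/(591.4·119000) = 0.2364 mm
δ = Σδ_i = 1.338 mm.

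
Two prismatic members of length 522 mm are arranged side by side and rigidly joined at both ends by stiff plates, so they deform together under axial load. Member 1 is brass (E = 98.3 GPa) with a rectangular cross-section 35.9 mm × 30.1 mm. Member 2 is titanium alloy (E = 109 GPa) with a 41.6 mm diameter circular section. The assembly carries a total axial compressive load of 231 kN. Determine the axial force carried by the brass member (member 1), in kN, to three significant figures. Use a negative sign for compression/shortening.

-96.5 kN

A_1 = 1081 mm².
A_2 = 1359 mm².
Equal strain + equilibrium ⇒ each member carries load in proportion to AE: A₁E₁ = 106200000 N, A₂E₂ = 148200000 N, ΣAE = 254400000 N.
F₁ = P·A₁E₁/ΣAE = -231000·106200000/254400000 = -96460 N.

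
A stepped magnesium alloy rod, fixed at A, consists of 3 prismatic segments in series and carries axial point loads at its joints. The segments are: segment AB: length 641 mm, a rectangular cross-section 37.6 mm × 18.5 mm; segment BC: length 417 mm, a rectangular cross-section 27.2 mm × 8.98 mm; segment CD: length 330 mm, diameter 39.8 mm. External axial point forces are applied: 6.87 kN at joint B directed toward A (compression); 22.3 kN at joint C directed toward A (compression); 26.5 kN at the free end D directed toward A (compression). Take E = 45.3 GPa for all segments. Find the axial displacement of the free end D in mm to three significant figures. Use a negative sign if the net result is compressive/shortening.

-3.13 mm

Internal axial forces (sectioning from the free end, tension +): N_CD = -26.5 kN, N_BC = -48.8 kN, N_AB = -55.67 kN.
A_AB = 695.6 mm².
A_BC = 244.3 mm².
A_CD = 1244 mm².
δ_AB = -55670·641/(695.6·45300) = -1.132 mm
δ_BC = -48800·417/(244.3·45300) = -1.839 mm
δ_CD = -26500·330/(1244·45300) = -0.1552 mm
δ = Σδ_i = -3.127 mm.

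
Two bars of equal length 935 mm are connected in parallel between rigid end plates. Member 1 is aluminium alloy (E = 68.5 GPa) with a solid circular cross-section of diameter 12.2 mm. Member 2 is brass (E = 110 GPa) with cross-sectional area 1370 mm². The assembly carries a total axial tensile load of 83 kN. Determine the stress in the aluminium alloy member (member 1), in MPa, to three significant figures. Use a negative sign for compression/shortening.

35.8 MPa

A_1 = 116.9 mm².
Equal strain + equilibrium ⇒ each member carries load in proportion to AE: A₁E₁ = 8008000 N, A₂E₂ = 150700000 N, ΣAE = 158700000 N.
σ₁ = P·E₁/ΣAE = 83000·68500/158700000 = 35.82 MPa.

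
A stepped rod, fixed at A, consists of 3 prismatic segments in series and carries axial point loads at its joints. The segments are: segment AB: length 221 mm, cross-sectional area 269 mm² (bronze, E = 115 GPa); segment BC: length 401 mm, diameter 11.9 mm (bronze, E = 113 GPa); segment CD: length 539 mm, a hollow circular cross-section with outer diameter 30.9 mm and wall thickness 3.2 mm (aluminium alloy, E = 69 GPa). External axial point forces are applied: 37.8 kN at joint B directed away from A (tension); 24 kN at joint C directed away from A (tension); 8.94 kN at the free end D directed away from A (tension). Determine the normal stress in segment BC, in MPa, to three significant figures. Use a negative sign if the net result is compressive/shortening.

296 MPa

Internal axial forces (sectioning from the free end, tension +): N_CD = 8.94 kN, N_BC = 32.94 kN, N_AB = 70.74 kN.
A_BC = 111.2 mm².
σ_BC = N_BC/A_BC = 32940/111.2 = 296.2 MPa.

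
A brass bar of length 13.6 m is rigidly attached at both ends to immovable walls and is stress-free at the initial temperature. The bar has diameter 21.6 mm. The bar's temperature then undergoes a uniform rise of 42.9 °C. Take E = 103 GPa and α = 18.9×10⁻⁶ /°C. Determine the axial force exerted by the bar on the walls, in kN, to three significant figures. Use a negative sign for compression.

-30.6 kN

Free thermal expansion αLΔT = 18.9e-6 · 13600 · 42.9 = 11.03 mm.
The walls impose strain ε = −(11.03)/13600 = -8.1081e-04; σ = Eε = 103000 · -8.1081e-04 = -83.51 MPa.
Wall reaction R = σ·A = -83.51·366.4 = -30600 N = -30.6 kN.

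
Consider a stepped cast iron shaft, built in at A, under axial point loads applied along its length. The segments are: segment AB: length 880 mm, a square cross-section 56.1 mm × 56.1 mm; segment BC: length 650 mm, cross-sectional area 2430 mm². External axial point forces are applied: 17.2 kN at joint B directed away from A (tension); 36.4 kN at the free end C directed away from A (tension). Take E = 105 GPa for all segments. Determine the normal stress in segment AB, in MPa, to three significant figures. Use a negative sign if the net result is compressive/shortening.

17.0 MPa

Internal axial forces (sectioning from the free end, tension +): N_BC = 36.4 kN, N_AB = 53.6 kN.
A_AB = 3147 mm².
σ_AB = N_AB/A_AB = 53600/3147 = 17.03 MPa.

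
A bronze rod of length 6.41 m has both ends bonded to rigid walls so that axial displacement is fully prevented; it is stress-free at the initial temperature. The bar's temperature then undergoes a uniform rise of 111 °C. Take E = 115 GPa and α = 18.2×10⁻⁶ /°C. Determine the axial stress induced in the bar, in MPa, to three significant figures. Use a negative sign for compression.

-232 MPa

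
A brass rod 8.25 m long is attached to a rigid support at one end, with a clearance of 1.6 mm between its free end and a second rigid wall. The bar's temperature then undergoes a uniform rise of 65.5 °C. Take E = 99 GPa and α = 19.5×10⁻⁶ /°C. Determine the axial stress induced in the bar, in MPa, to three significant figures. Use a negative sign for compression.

-107 MPa

Free thermal expansion αLΔT = 19.5e-6 · 8250 · 65.5 = 10.54 mm.
The walls engage after the gap closes; constrained expansion = 10.54 − 1.6 = 8.937 mm.
The walls impose strain ε = −(8.937)/8250 = -1.0833e-03; σ = Eε = 99000 · -1.0833e-03 = -107.2 MPa.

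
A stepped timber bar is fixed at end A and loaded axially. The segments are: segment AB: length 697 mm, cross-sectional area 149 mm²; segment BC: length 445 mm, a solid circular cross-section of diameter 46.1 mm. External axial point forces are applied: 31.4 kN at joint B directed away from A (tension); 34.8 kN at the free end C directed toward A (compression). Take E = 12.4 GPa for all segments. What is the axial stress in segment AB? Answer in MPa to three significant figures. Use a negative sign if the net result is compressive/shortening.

-22.8 MPa

Internal axial forces (sectioning from the free end, tension +): N_BC = -34.8 kN, N_AB = -3.4 kN.
σ_AB = N_AB/A_AB = -3400/149 = -22.82 MPa.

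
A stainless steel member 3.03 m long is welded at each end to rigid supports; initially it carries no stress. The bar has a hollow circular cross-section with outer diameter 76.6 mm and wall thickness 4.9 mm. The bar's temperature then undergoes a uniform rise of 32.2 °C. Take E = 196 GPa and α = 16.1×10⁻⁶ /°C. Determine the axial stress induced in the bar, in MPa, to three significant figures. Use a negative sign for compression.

Free thermal expansion αLΔT = 16.1e-6 · 3030 · 32.2 = 1.571 mm.
The walls impose strain ε = −(1.571)/3030 = -5.1842e-04; σ = Eε = 196000 · -5.1842e-04 = -101.6 MPa.

-102 MPa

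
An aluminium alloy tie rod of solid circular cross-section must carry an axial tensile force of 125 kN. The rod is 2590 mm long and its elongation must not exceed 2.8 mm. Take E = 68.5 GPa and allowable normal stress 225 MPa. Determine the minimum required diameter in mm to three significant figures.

46.4 mm

Required area A ≥ P/σ_allow = 125000/225 = 555.6 mm².
For a solid circular section, d ≥ √(4A/π) = 26.6 mm.
Elongation limit: A ≥ PL/(Eδ_allow) = 125000·2590/(68500·2.8) = 1688 mm² ⇒ d ≥ 46.36 mm.
The elongation limit governs.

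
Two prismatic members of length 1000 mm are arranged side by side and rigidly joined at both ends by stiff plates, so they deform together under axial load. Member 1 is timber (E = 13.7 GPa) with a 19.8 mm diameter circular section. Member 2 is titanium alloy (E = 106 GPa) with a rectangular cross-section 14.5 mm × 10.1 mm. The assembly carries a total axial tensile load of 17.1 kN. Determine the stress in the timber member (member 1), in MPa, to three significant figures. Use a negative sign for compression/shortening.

A_1 = 307.9 mm².
A_2 = 146.4 mm².
Equal strain + equilibrium ⇒ each member carries load in proportion to AE: A₁E₁ = 4218000 N, A₂E₂ = 15520000 N, ΣAE = 19740000 N.
σ₁ = P·E₁/ΣAE = 17100·13700/19740000 = 11.87 MPa.

11.9 MPa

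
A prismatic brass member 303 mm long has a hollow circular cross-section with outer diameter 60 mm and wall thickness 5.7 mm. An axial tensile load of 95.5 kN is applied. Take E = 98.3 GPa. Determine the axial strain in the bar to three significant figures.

A = 972.4 mm².
σ = N/A = 98.22 MPa; ε = σ/E = 98.22/98300 = 9.991e-04.

9.99e-04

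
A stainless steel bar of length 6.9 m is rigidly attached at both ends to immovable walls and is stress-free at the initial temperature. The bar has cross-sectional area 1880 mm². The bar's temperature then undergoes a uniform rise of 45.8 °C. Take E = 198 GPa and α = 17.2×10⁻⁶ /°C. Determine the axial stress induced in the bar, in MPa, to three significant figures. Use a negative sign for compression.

Free thermal expansion αLΔT = 17.2e-6 · 6900 · 45.8 = 5.436 mm.
The walls impose strain ε = −(5.436)/6900 = -7.8776e-04; σ = Eε = 198000 · -7.8776e-04 = -156 MPa.

-156 MPa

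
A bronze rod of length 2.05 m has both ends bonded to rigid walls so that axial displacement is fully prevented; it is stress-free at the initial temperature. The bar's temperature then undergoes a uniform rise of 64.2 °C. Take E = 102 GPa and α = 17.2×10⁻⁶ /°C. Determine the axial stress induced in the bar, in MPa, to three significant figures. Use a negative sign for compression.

-113 MPa

Free thermal expansion αLΔT = 17.2e-6 · 2050 · 64.2 = 2.264 mm.
The walls impose strain ε = −(2.264)/2050 = -1.1042e-03; σ = Eε = 102000 · -1.1042e-03 = -112.6 MPa.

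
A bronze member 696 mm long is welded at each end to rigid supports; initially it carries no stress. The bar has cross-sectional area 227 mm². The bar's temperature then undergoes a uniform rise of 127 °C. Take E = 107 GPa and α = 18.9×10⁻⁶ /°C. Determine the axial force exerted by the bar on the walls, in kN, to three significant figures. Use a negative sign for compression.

Free thermal expansion αLΔT = 18.9e-6 · 696 · 127 = 1.671 mm.
The walls impose strain ε = −(1.671)/696 = -2.4003e-03; σ = Eε = 107000 · -2.4003e-03 = -256.8 MPa.
Wall reaction R = σ·A = -256.8·227 = -58300 N = -58.3 kN.

-58.3 kN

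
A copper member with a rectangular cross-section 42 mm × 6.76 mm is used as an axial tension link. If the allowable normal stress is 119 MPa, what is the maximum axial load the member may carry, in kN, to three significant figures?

A = 283.9 mm².
P_max = σ_allow · A = 119 · 283.9 = 33790 N = 33.79 kN.

33.8 kN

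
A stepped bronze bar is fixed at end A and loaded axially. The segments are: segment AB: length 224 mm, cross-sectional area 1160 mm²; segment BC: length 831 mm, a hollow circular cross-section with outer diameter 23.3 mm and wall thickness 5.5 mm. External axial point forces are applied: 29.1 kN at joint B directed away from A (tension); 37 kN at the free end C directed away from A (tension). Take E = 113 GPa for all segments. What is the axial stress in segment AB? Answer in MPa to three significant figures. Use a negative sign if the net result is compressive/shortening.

57.0 MPa

Internal axial forces (sectioning from the free end, tension +): N_BC = 37 kN, N_AB = 66.1 kN.
σ_AB = N_AB/A_AB = 66100/1160 = 56.98 MPa.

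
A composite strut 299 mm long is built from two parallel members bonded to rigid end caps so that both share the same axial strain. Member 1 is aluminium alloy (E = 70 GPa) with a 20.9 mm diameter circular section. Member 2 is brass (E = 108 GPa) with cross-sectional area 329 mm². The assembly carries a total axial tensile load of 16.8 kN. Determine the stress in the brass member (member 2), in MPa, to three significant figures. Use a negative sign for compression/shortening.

30.5 MPa

A_1 = 343.1 mm².
Equal strain + equilibrium ⇒ each member carries load in proportion to AE: A₁E₁ = 24010000 N, A₂E₂ = 35530000 N, ΣAE = 59550000 N.
σ₂ = P·E₂/ΣAE = 16800·108000/59550000 = 30.47 MPa.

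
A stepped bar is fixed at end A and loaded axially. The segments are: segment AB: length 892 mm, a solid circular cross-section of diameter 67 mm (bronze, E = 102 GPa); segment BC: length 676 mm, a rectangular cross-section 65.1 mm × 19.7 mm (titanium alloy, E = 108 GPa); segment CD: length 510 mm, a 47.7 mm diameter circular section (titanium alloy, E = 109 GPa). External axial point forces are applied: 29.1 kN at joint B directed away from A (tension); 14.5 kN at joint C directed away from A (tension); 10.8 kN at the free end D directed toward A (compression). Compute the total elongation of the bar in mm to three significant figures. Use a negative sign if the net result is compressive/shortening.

Internal axial forces (sectioning from the free end, tension +): N_CD = -10.8 kN, N_BC = 3.7 kN, N_AB = 32.8 kN.
A_AB = 3526 mm².
A_BC = 1282 mm².
A_CD = 1787 mm².
δ_AB = 32800·892/(3526·102000) = 0.08136 mm
δ_BC = 3700·676/(1282·108000) = 0.01806 mm
δ_CD = -10800·510/(1787·109000) = -0.02828 mm
δ = Σδ_i = 0.07114 mm.

0.0711 mm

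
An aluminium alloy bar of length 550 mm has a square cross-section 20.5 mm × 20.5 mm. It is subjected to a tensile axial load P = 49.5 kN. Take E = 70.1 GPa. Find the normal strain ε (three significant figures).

0.00168

A = 420.2 mm².
σ = N/A = 117.8 MPa; ε = σ/E = 117.8/70100 = 1.680e-03.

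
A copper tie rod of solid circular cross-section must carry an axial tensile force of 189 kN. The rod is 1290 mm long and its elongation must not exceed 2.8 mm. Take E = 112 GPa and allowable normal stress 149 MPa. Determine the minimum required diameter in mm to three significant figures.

Required area A ≥ P/σ_allow = 189000/149 = 1268 mm².
For a solid circular section, d ≥ √(4A/π) = 40.19 mm.
Elongation limit: A ≥ PL/(Eδ_allow) = 189000·1290/(112000·2.8) = 777.5 mm² ⇒ d ≥ 31.46 mm.
The stress limit governs.

40.2 mm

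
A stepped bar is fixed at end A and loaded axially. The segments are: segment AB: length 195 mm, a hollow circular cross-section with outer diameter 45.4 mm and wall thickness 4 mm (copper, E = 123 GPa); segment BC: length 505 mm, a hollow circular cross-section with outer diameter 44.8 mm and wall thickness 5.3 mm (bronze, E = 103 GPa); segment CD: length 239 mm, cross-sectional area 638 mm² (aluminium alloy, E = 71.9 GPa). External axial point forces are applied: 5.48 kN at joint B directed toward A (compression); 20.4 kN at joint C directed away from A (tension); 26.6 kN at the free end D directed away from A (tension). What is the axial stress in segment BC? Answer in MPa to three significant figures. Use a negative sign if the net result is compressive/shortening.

71.5 MPa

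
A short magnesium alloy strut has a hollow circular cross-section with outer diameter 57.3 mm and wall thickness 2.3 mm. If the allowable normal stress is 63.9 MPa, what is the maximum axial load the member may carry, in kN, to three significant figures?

A = 397.4 mm².
P_max = σ_allow · A = 63.9 · 397.4 = 25390 N = 25.39 kN.

25.4 kN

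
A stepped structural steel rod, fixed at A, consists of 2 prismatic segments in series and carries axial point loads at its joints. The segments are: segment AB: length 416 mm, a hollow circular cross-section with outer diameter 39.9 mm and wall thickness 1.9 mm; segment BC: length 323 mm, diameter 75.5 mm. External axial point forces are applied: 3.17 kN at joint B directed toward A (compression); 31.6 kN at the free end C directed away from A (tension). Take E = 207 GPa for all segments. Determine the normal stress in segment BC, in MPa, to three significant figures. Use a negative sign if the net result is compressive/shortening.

Internal axial forces (sectioning from the free end, tension +): N_BC = 31.6 kN, N_AB = 28.43 kN.
A_BC = 4477 mm².
σ_BC = N_BC/A_BC = 31600/4477 = 7.058 MPa.

7.06 MPa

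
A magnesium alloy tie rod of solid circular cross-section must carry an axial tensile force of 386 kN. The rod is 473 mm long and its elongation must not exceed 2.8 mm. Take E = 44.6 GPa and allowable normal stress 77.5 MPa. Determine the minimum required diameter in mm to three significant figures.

79.6 mm

Required area A ≥ P/σ_allow = 386000/77.5 = 4981 mm².
For a solid circular section, d ≥ √(4A/π) = 79.63 mm.
Elongation limit: A ≥ PL/(Eδ_allow) = 386000·473/(44600·2.8) = 1462 mm² ⇒ d ≥ 43.15 mm.
The stress limit governs.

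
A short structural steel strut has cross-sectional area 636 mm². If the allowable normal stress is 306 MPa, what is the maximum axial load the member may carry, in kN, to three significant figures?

195 kN

P_max = σ_allow · A = 306 · 636 = 194600 N = 194.6 kN.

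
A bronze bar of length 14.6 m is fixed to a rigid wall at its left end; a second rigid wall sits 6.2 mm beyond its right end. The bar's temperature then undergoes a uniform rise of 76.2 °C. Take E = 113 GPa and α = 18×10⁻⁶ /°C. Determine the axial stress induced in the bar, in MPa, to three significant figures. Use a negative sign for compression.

-107 MPa

Free thermal expansion αLΔT = 18e-6 · 14600 · 76.2 = 20.03 mm.
The walls engage after the gap closes; constrained expansion = 20.03 − 6.2 = 13.83 mm.
The walls impose strain ε = −(13.83)/14600 = -9.4694e-04; σ = Eε = 113000 · -9.4694e-04 = -107 MPa.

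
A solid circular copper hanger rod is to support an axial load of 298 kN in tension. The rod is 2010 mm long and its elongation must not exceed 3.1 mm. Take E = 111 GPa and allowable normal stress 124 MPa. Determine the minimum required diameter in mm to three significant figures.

Required area A ≥ P/σ_allow = 298000/124 = 2403 mm².
For a solid circular section, d ≥ √(4A/π) = 55.32 mm.
Elongation limit: A ≥ PL/(Eδ_allow) = 298000·2010/(111000·3.1) = 1741 mm² ⇒ d ≥ 47.08 mm.
The stress limit governs.

55.3 mm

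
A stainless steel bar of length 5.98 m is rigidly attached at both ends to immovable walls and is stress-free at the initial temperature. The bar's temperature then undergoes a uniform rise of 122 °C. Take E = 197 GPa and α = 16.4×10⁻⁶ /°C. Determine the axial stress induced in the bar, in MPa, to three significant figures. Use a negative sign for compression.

-394 MPa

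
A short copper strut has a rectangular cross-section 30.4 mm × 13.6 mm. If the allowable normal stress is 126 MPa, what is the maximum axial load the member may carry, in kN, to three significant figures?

52.1 kN

A = 413.4 mm².
P_max = σ_allow · A = 126 · 413.4 = 52090 N = 52.09 kN.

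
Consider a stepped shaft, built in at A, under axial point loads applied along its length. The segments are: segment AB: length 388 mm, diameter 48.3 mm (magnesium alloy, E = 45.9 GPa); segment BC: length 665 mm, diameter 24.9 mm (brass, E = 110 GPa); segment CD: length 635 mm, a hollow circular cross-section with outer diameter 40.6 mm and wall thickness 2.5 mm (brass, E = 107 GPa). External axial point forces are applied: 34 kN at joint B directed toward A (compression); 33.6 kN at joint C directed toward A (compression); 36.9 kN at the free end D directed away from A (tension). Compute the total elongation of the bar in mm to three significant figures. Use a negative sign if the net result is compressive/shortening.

0.631 mm

Internal axial forces (sectioning from the free end, tension +): N_CD = 36.9 kN, N_BC = 3.3 kN, N_AB = -30.7 kN.
A_AB = 1832 mm².
A_BC = 487 mm².
A_CD = 299.2 mm².
δ_AB = -30700·388/(1832·45900) = -0.1416 mm
δ_BC = 3300·665/(487·110000) = 0.04097 mm
δ_CD = 36900·635/(299.2·107000) = 0.7318 mm
δ = Σδ_i = 0.6311 mm.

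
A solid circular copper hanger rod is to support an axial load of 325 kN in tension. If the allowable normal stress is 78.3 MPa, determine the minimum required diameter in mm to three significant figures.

Required area A ≥ P/σ_allow = 325000/78.3 = 4151 mm².
For a solid circular section, d ≥ √(4A/π) = 72.7 mm.

72.7 mm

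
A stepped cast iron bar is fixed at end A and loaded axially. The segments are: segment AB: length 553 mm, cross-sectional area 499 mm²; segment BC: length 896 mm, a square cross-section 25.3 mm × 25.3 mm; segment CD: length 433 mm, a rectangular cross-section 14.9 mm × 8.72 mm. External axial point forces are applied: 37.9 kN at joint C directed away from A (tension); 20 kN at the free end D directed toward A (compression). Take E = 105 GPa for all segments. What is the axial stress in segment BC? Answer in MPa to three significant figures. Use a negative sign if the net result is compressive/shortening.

Internal axial forces (sectioning from the free end, tension +): N_CD = -20 kN, N_BC = 17.9 kN, N_AB = 17.9 kN.
A_BC = 640.1 mm².
σ_BC = N_BC/A_BC = 17900/640.1 = 27.96 MPa.

28.0 MPa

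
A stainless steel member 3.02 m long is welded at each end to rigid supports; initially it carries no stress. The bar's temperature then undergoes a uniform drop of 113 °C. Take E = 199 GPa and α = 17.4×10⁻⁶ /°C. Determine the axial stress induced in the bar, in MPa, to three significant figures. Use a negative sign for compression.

391 MPa

Free thermal expansion αLΔT = 17.4e-6 · 3020 · -113 = -5.938 mm.
The walls impose strain ε = −(-5.938)/3020 = 1.9662e-03; σ = Eε = 199000 · 1.9662e-03 = 391.3 MPa.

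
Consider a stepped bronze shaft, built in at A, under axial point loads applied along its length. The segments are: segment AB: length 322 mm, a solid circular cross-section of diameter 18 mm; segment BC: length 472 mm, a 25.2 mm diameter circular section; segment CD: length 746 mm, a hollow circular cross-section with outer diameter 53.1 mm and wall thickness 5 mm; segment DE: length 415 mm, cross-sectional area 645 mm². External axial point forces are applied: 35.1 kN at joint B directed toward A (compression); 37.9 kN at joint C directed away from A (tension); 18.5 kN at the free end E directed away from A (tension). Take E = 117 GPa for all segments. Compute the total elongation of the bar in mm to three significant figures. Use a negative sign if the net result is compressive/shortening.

Internal axial forces (sectioning from the free end, tension +): N_DE = 18.5 kN, N_CD = 18.5 kN, N_BC = 56.4 kN, N_AB = 21.3 kN.
A_AB = 254.5 mm².
A_BC = 498.8 mm².
A_CD = 755.6 mm².
δ_AB = 21300·322/(254.5·117000) = 0.2304 mm
δ_BC = 56400·472/(498.8·117000) = 0.4562 mm
δ_CD = 18500·746/(755.6·117000) = 0.1561 mm
δ_DE = 18500·415/(645·117000) = 0.1017 mm
δ = Σδ_i = 0.9444 mm.

0.944 mm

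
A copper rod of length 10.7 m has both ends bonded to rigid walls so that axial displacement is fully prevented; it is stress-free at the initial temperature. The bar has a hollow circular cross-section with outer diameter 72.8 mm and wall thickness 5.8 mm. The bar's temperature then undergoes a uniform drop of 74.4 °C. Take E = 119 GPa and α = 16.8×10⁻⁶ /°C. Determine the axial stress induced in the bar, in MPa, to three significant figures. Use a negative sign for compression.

149 MPa

Free thermal expansion αLΔT = 16.8e-6 · 10700 · -74.4 = -13.37 mm.
The walls impose strain ε = −(-13.37)/10700 = 1.2499e-03; σ = Eε = 119000 · 1.2499e-03 = 148.7 MPa.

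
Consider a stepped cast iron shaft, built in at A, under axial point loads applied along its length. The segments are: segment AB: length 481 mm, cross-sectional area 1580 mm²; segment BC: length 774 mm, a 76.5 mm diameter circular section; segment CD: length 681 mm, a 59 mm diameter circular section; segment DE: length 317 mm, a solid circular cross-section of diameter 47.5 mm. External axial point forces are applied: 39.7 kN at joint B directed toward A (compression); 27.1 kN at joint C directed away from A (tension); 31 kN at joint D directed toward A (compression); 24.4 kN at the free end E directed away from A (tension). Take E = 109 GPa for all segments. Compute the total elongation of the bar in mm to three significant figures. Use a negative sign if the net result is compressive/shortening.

0.00301 mm

Internal axial forces (sectioning from the free end, tension +): N_DE = 24.4 kN, N_CD = -6.6 kN, N_BC = 20.5 kN, N_AB = -19.2 kN.
A_BC = 4596 mm².
A_CD = 2734 mm².
A_DE = 1772 mm².
δ_AB = -19200·481/(1580·109000) = -0.05362 mm
δ_BC = 20500·774/(4596·109000) = 0.03167 mm
δ_CD = -6600·681/(2734·109000) = -0.01508 mm
δ_DE = 24400·317/(1772·109000) = 0.04004 mm
δ = Σδ_i = 0.003008 mm.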